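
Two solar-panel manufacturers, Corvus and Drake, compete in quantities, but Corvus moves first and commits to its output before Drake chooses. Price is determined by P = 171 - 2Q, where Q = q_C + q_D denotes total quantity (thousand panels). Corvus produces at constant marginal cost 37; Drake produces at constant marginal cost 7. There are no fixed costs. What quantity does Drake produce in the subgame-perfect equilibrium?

The follower Drake best-responds to any q_C: π_D = (171 - 2Q)q_D - 7q_D.
∂π_D/∂q_D = 164 - 2q_C - 4q_D = 0 gives the reaction function q_D = (164 - 2q_C)/4.
Corvus substitutes q_D(q_C) into its own profit: π_C = q_C(171 - 2q_C - (164 - 2q_C)/2) - 37q_C = (89 - q_C)q_C - 37q_C.
Maximising: ∂π_C/∂q_C = 52 - 2q_C = 0, giving q_C = 26.
Then q_D = (164 - 2·26)/4 = 28.

28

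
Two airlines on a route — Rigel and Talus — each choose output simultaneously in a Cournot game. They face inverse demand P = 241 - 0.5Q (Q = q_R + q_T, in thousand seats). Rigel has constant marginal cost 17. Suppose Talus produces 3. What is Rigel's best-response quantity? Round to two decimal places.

With the rival's output fixed at 3, Rigel's profit is π_R = (241 - (1/2)·3 - (1/2)q_R)q_R - (17q_R) = (479/2 - (1/2)q_R)q_R - (17q_R).
∂π_R/∂q_R = 445/2 - q_R = 0, so q_R = 445/2.

222.50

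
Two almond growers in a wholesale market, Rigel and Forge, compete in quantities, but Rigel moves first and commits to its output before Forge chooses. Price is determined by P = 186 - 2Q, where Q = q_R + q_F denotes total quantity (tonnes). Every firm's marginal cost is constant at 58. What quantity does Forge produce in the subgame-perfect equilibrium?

16

Solve by backward induction. Given q_R, the follower Forge maximises π_F = (186 - 2q_R - 2q_F)q_F - 58q_F.
Follower FOC: 128 - 2q_R - 4q_F = 0, so q_F(q_R) = (128 - 2q_R)/4.
Rigel substitutes q_F(q_R) into its own profit: π_R = q_R(186 - 2q_R - (128 - 2q_R)/2) - 58q_R = (122 - q_R)q_R - 58q_R.
Leader FOC: 64 - 2q_R = 0, so q_R = 32.
Then q_F = (128 - 2·32)/4 = 16.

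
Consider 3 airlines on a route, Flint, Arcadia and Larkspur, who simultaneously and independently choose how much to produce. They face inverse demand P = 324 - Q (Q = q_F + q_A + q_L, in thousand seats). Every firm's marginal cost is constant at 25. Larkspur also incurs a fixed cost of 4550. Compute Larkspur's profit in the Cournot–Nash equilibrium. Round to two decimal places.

1037.56

Each firm earns π_i = (324 - Q)q_i - 25q_i.
First-order condition (treating rivals' output as given): 299 - 2q_i - Σ_{j≠i} q_j = 0.
By symmetry each firm produces the same amount; substituting Σ_{j≠i} q_j = 2q_i yields q_i = 299/4.
Price P = 324 - 897/4 = 399/4.
Larkspur's profit: (399/4 - 25)·(299/4) - 4550 = 1037.5625.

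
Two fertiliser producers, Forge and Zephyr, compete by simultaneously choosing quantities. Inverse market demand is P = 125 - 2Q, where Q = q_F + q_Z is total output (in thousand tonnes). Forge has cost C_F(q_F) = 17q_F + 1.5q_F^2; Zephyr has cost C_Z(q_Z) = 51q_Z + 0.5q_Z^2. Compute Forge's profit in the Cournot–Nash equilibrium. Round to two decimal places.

559.65

Forge's profit: π_F = (125 - 2Q)q_F - (17q_F + (3/2)q_F²). Setting ∂π_F/∂q_F = 0: 108 - 7q_F - 2(q_Z) = 0.
Zephyr's first-order condition: 74 - 5q_Z - 2(q_F) = 0.
Rearranging gives the reaction functions q_F = (108 - 2q_Z)/7 and q_Z = (74 - 2q_F)/5.
Solving the pair: q_F = 392/31, q_Z = 302/31.
Price P = 125 - 2·(694/31) = 80.2258.
Forge's profit: 80.2258·(392/31) - 17·(392/31) - (3/2)(392/31)² = 559.6504.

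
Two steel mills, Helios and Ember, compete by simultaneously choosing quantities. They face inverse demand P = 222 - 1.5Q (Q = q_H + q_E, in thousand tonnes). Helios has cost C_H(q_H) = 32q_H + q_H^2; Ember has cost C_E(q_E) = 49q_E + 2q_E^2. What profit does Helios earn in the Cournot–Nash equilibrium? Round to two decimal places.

2671.10

Helios's profit: π_H = (222 - 1.5Q)q_H - (32q_H + q_H²). Setting ∂π_H/∂q_H = 0: 190 - 5q_H - (3/2)(q_E) = 0.
Ember's first-order condition: 173 - 7q_E - (3/2)(q_H) = 0.
So q_H = (190 - (3/2)q_E)/5 and q_E = (173 - (3/2)q_H)/7.
Substituting one into the other gives q_H = 32.6870 and q_E = 17.7099.
Price P = 222 - (3/2)·50.3969 = 146.4046.
Helios's profit: 146.4046·32.6870 - 32·32.6870 - 32.6870² = 2671.1037.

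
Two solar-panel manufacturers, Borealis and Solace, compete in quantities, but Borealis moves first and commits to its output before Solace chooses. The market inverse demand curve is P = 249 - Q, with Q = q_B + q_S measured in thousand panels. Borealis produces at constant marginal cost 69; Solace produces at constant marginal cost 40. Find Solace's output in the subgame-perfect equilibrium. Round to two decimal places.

Solve by backward induction. Given q_B, the follower Solace maximises π_S = (249 - q_B - q_S)q_S - 40q_S.
Follower FOC: 209 - q_B - 2q_S = 0, so q_S(q_B) = (209 - q_B)/2.
Borealis substitutes q_S(q_B) into its own profit: π_B = q_B(249 - q_B - (209 - q_B)/2) - 69q_B = (289/2 - (1/2)q_B)q_B - 69q_B.
The leader's first-order condition 151/2 - q_B = 0 yields q_B = 151/2.
Then q_S = (209 - 151/2)/2 = 267/4.

66.75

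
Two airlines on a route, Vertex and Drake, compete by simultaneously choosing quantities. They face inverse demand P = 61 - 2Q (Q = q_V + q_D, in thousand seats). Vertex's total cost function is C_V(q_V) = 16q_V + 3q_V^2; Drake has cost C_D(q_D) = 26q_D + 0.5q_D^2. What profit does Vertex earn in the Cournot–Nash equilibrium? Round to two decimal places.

56.77

Vertex's profit: π_V = (61 - 2Q)q_V - (16q_V + 3q_V²). Setting ∂π_V/∂q_V = 0: 45 - 10q_V - 2(q_D) = 0.
Drake's profit: π_D = (61 - 2Q)q_D - (26q_D + (1/2)q_D²). Setting ∂π_D/∂q_D = 0: 35 - 5q_D - 2(q_V) = 0.
Rearranging gives the reaction functions q_V = (45 - 2q_D)/10 and q_D = (35 - 2q_V)/5.
Substituting one into the other gives q_V = 155/46 and q_D = 130/23.
Price P = 61 - 2·(415/46) = 988/23.
Vertex's profit: (988/23)·(155/46) - 16·(155/46) - 3(155/46)² = 56.7698.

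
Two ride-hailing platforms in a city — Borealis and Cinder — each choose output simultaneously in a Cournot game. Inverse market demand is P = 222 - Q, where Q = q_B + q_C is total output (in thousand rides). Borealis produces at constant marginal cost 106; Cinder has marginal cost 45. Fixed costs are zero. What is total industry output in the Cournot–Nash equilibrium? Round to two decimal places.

Borealis's profit: π_B = (222 - Q)q_B - (106q_B). Setting ∂π_B/∂q_B = 0: 116 - 2q_B - (q_C) = 0.
Cinder's first-order condition: 177 - 2q_C - (q_B) = 0.
Rearranging gives the reaction functions q_B = (116 - q_C)/2 and q_C = (177 - q_B)/2.
Substituting one into the other gives q_B = 55/3 and q_C = 238/3.
Total output Q = 55/3 + 238/3 = 293/3.

97.67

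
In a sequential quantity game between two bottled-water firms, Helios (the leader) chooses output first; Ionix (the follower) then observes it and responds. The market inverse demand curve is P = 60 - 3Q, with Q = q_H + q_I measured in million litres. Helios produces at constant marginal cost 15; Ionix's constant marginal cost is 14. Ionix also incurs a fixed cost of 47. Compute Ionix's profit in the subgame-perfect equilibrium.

1

The follower Ionix best-responds to any q_H: π_I = (60 - 3Q)q_I - 14q_I.
Follower FOC: 46 - 3q_H - 6q_I = 0, so q_I(q_H) = (46 - 3q_H)/6.
The leader anticipates this reaction. Substituting into P = 60 - 3Q gives P = 37 - (3/2)q_H, so π_H = (37 - (3/2)q_H)q_H - 15q_H.
Maximising: ∂π_H/∂q_H = 22 - 3q_H = 0, giving q_H = 22/3.
Then q_I = (46 - 3·(22/3))/6 = 4.
Price P = 60 - 3·(34/3) = 26.
Ionix's profit: (26 - 14)·4 - 47 = 1.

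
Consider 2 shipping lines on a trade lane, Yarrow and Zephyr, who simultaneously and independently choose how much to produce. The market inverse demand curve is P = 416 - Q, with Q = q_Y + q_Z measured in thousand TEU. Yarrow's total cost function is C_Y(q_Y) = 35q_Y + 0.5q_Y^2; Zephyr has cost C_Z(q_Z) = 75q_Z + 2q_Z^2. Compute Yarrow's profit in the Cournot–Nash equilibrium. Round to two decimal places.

Yarrow's profit: π_Y = (416 - Q)q_Y - (35q_Y + (1/2)q_Y²). Setting ∂π_Y/∂q_Y = 0: 381 - 3q_Y - (q_Z) = 0.
Zephyr's profit: π_Z = (416 - Q)q_Z - (75q_Z + 2q_Z²). Setting ∂π_Z/∂q_Z = 0: 341 - 6q_Z - (q_Y) = 0.
Best responses: q_Y = (381 - q_Z)/3, q_Z = (341 - q_Y)/6.
Substituting one into the other gives q_Y = 1945/17 and q_Z = 642/17.
Price P = 416 - 152.1765 = 263.8235.
Yarrow's profit: 263.8235·(1945/17) - 35·(1945/17) - (1/2)(1945/17)² = 19635.0779.

19635.08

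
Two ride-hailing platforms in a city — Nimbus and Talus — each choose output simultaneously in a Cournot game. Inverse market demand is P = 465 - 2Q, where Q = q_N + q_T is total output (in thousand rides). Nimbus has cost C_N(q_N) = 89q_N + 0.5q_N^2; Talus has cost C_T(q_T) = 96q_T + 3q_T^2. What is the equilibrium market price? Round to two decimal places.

286.09

Nimbus's profit: π_N = (465 - 2Q)q_N - (89q_N + (1/2)q_N²). Setting ∂π_N/∂q_N = 0: 376 - 5q_N - 2(q_T) = 0.
Talus's profit: π_T = (465 - 2Q)q_T - (96q_T + 3q_T²). Setting ∂π_T/∂q_T = 0: 369 - 10q_T - 2(q_N) = 0.
Rearranging gives the reaction functions q_N = (376 - 2q_T)/5 and q_T = (369 - 2q_N)/10.
Solving the pair: q_N = 1511/23, q_T = 1093/46.
Total output Q = 89.4565, so price P = 465 - 2·89.4565 = 286.0870.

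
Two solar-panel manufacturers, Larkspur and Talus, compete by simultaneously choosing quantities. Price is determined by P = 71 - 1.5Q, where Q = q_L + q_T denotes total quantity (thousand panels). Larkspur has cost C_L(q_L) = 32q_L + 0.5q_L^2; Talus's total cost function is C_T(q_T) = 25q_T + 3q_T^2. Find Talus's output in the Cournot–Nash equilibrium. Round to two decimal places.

3.72

Larkspur's profit: π_L = (71 - 1.5Q)q_L - (32q_L + (1/2)q_L²). Setting ∂π_L/∂q_L = 0: 39 - 4q_L - (3/2)(q_T) = 0.
Talus's profit: π_T = (71 - 1.5Q)q_T - (25q_T + 3q_T²). Setting ∂π_T/∂q_T = 0: 46 - 9q_T - (3/2)(q_L) = 0.
Rearranging gives the reaction functions q_L = (39 - (3/2)q_T)/4 and q_T = (46 - (3/2)q_L)/9.
Substituting one into the other gives q_L = 376/45 and q_T = 502/135.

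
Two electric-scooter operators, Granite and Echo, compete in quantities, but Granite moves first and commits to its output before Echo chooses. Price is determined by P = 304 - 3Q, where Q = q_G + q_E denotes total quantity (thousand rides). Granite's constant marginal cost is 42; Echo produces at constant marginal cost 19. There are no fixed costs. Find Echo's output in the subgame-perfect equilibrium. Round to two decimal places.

The follower Echo best-responds to any q_G: π_E = (304 - 3Q)q_E - 19q_E.
∂π_E/∂q_E = 285 - 3q_G - 6q_E = 0 gives the reaction function q_E = (285 - 3q_G)/6.
Granite substitutes q_E(q_G) into its own profit: π_G = q_G(304 - 3q_G - (285 - 3q_G)/2) - 42q_G = (323/2 - (3/2)q_G)q_G - 42q_G.
Maximising: ∂π_G/∂q_G = 239/2 - 3q_G = 0, giving q_G = 239/6.
Then q_E = (285 - 3·(239/6))/6 = 331/12.

27.58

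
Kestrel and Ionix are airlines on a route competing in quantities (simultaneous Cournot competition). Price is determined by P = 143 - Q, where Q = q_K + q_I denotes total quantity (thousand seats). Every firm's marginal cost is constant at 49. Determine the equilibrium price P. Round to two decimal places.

Each firm earns π_i = (143 - Q)q_i - 49q_i.
First-order condition (treating rivals' output as given): 94 - 2q_i - q_j = 0.
By symmetry each firm produces the same amount; substituting q_j = q_i yields q_i = 94/3.
Total output Q = 188/3, so price P = 143 - 188/3 = 241/3.

80.33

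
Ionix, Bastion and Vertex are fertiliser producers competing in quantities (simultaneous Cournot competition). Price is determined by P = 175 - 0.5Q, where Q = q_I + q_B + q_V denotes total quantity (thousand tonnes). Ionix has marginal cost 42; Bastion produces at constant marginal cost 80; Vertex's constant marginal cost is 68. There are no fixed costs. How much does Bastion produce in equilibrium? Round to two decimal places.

22.50

Ionix's profit: π_I = (175 - 0.5Q)q_I - (42q_I). Setting ∂π_I/∂q_I = 0: 133 - q_I - (1/2)(q_B + q_V) = 0.
Bastion's first-order condition: 95 - q_B - (1/2)(q_I + q_V) = 0.
Vertex's profit: π_V = (175 - 0.5Q)q_V - (68q_V). Setting ∂π_V/∂q_V = 0: 107 - q_V - (1/2)(q_I + q_B) = 0.
Summing all 3 equations gives 335 − 2Q = 0, hence Q = 335/2.
Back-substituting: q_I = (133 − 335/4)/(1/2) = 197/2, q_B = (95 − 335/4)/(1/2) = 45/2, q_V = (107 − 335/4)/(1/2) = 93/2.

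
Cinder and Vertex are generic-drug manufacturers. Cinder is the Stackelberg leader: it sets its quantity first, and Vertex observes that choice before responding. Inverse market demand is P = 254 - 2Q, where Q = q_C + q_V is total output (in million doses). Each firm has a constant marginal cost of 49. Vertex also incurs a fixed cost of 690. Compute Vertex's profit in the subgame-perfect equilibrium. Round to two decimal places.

The follower Vertex best-responds to any q_C: π_V = (254 - 2Q)q_V - 49q_V.
Setting the follower's marginal profit to zero, 205 - 2q_C - 4q_V = 0, i.e. q_V = (205 - 2q_C)/4.
Cinder substitutes q_V(q_C) into its own profit: π_C = q_C(254 - 2q_C - (205 - 2q_C)/2) - 49q_C = (303/2 - q_C)q_C - 49q_C.
The leader's first-order condition 205/2 - 2q_C = 0 yields q_C = 205/4.
Then q_V = (205 - 2·(205/4))/4 = 205/8.
Price P = 254 - 2·(615/8) = 401/4.
Vertex's profit: (401/4 - 49)·(205/8) - 690 = 623.2813.

623.28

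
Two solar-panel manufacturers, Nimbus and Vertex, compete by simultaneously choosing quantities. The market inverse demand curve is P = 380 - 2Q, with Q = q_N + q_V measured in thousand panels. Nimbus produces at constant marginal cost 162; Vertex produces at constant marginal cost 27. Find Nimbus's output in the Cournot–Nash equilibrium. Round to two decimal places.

13.83

Nimbus's profit: π_N = (380 - 2Q)q_N - (162q_N). Setting ∂π_N/∂q_N = 0: 218 - 4q_N - 2(q_V) = 0.
Vertex's profit: π_V = (380 - 2Q)q_V - (27q_V). Setting ∂π_V/∂q_V = 0: 353 - 4q_V - 2(q_N) = 0.
Rearranging gives the reaction functions q_N = (218 - 2q_V)/4 and q_V = (353 - 2q_N)/4.
Substituting one into the other gives q_N = 83/6 and q_V = 244/3.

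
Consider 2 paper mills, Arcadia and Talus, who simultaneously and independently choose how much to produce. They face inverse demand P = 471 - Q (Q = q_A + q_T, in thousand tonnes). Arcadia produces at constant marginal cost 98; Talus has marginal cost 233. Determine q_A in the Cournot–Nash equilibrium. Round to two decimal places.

169.33

Arcadia's profit: π_A = (471 - Q)q_A - (98q_A). Setting ∂π_A/∂q_A = 0: 373 - 2q_A - (q_T) = 0.
Talus's first-order condition: 238 - 2q_T - (q_A) = 0.
Rearranging gives the reaction functions q_A = (373 - q_T)/2 and q_T = (238 - q_A)/2.
Solving the pair: q_A = 508/3, q_T = 103/3.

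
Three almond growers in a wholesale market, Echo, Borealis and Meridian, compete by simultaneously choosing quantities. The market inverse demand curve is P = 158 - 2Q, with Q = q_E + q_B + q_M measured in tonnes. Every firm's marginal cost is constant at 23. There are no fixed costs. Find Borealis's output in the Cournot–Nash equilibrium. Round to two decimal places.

A representative firm's profit is π_i = q_i(158 - 2Q) - 23q_i.
Setting ∂π_i/∂q_i = 0 with rivals' quantities fixed: 135 - 4q_i - 2·Σ_{j≠i} q_j = 0.
With identical firms every q_j equals q_i, so Σ_{j≠i} q_j = 2q_i and 135 = 8q_i, giving q_i = 135/8.

16.88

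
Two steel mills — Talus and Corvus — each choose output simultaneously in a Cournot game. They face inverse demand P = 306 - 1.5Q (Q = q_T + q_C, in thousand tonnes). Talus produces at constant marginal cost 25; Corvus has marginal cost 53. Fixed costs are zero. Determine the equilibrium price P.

Talus's profit: π_T = (306 - 1.5Q)q_T - (25q_T). Setting ∂π_T/∂q_T = 0: 281 - 3q_T - (3/2)(q_C) = 0.
Corvus's profit: π_C = (306 - 1.5Q)q_C - (53q_C). Setting ∂π_C/∂q_C = 0: 253 - 3q_C - (3/2)(q_T) = 0.
Rearranging gives the reaction functions q_T = (281 - (3/2)q_C)/3 and q_C = (253 - (3/2)q_T)/3.
Solving the pair: q_T = 206/3, q_C = 50.
Total output Q = 356/3, so price P = 306 - (3/2)·(356/3) = 128.

128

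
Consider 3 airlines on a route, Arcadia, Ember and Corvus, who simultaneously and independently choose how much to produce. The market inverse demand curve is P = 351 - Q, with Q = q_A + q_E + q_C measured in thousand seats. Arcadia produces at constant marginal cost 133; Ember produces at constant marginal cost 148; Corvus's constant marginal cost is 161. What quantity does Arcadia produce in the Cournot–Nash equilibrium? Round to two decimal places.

65.25

Arcadia's profit: π_A = (351 - Q)q_A - (133q_A). Setting ∂π_A/∂q_A = 0: 218 - 2q_A - (q_E + q_C) = 0.
Ember's profit: π_E = (351 - Q)q_E - (148q_E). Setting ∂π_E/∂q_E = 0: 203 - 2q_E - (q_A + q_C) = 0.
Corvus's profit: π_C = (351 - Q)q_C - (161q_C). Setting ∂π_C/∂q_C = 0: 190 - 2q_C - (q_A + q_E) = 0.
Summing all 3 equations gives 611 − 4Q = 0, hence Q = 611/4.
Back-substituting: q_A = (218 − 611/4) = 261/4, q_E = (203 − 611/4) = 201/4, q_C = (190 − 611/4) = 149/4.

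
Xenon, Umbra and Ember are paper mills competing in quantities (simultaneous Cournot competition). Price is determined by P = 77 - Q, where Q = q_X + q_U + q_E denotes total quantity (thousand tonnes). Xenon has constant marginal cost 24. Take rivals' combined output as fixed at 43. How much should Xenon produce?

5

With rivals' combined output fixed at 43, Xenon's profit is π_X = (77 - 43 - q_X)q_X - (24q_X) = (34 - q_X)q_X - (24q_X).
∂π_X/∂q_X = 10 - 2q_X = 0, so q_X = 5.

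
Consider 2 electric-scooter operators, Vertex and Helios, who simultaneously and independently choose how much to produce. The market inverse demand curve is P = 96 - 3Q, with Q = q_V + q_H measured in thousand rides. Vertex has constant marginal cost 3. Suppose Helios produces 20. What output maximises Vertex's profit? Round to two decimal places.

5.50

With the rival's output fixed at 20, Vertex's profit is π_V = (96 - 3·20 - 3q_V)q_V - (3q_V) = (36 - 3q_V)q_V - (3q_V).
∂π_V/∂q_V = 33 - 6q_V = 0, so q_V = 11/2.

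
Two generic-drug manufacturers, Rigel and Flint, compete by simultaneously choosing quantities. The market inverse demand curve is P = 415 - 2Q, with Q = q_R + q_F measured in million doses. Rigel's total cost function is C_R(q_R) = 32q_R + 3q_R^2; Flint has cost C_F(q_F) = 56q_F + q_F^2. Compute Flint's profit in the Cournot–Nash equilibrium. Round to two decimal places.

Rigel's profit: π_R = (415 - 2Q)q_R - (32q_R + 3q_R²). Setting ∂π_R/∂q_R = 0: 383 - 10q_R - 2(q_F) = 0.
Flint's first-order condition: 359 - 6q_F - 2(q_R) = 0.
Rearranging gives the reaction functions q_R = (383 - 2q_F)/10 and q_F = (359 - 2q_R)/6.
Solving the pair: q_R = 395/14, q_F = 353/7.
Price P = 415 - 2·(1101/14) = 1804/7.
Flint's profit: (1804/7)·(353/7) - 56·(353/7) - (353/7)² = 7629.1224.

7629.12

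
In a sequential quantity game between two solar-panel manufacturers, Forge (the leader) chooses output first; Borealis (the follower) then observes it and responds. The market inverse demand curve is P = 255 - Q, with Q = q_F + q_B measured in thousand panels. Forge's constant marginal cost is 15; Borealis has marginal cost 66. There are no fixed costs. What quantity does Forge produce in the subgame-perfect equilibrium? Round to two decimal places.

The follower Borealis best-responds to any q_F: π_B = (255 - Q)q_B - 66q_B.
Setting the follower's marginal profit to zero, 189 - q_F - 2q_B = 0, i.e. q_B = (189 - q_F)/2.
The leader anticipates this reaction. Substituting into P = 255 - Q gives P = 321/2 - (1/2)q_F, so π_F = (321/2 - (1/2)q_F)q_F - 15q_F.
Maximising: ∂π_F/∂q_F = 291/2 - q_F = 0, giving q_F = 291/2.
Then q_B = (189 - 291/2)/2 = 87/4.

145.50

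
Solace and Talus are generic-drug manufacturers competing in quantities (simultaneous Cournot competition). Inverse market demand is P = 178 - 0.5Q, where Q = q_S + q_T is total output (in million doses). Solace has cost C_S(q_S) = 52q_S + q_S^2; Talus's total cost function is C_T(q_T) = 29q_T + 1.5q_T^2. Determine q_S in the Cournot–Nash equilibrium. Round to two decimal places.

36.55

Solace's profit: π_S = (178 - 0.5Q)q_S - (52q_S + q_S²). Setting ∂π_S/∂q_S = 0: 126 - 3q_S - (1/2)(q_T) = 0.
Talus's first-order condition: 149 - 4q_T - (1/2)(q_S) = 0.
Best responses: q_S = (126 - (1/2)q_T)/3, q_T = (149 - (1/2)q_S)/4.
Substituting one into the other gives q_S = 1718/47 and q_T = 1536/47.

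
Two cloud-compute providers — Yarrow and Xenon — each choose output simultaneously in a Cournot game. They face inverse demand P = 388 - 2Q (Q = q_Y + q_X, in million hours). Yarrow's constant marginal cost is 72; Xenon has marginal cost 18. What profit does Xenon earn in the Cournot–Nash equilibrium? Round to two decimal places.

9987.56

Yarrow's profit: π_Y = (388 - 2Q)q_Y - (72q_Y). Setting ∂π_Y/∂q_Y = 0: 316 - 4q_Y - 2(q_X) = 0.
Xenon's first-order condition: 370 - 4q_X - 2(q_Y) = 0.
Rearranging gives the reaction functions q_Y = (316 - 2q_X)/4 and q_X = (370 - 2q_Y)/4.
Solving the pair: q_Y = 131/3, q_X = 212/3.
Price P = 388 - 2·(343/3) = 478/3.
Xenon's profit: (478/3 - 18)·(212/3) = 9987.5556.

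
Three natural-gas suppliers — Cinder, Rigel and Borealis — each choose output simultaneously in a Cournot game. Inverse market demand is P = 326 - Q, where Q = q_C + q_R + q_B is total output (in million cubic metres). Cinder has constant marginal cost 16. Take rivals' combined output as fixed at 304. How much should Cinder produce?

With rivals' combined output fixed at 304, Cinder's profit is π_C = (326 - 304 - q_C)q_C - (16q_C) = (22 - q_C)q_C - (16q_C).
∂π_C/∂q_C = 6 - 2q_C = 0, so q_C = 3.

3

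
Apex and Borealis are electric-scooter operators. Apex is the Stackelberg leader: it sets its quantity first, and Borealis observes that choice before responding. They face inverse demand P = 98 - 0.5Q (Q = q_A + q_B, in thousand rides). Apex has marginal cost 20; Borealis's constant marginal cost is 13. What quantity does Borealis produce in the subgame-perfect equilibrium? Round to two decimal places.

49.50

Solve by backward induction. Given q_A, the follower Borealis maximises π_B = (98 - (1/2)q_A - (1/2)q_B)q_B - 13q_B.
Follower FOC: 85 - (1/2)q_A - q_B = 0, so q_B(q_A) = (85 - (1/2)q_A).
The leader anticipates this reaction. Substituting into P = 98 - 0.5Q gives P = 111/2 - (1/4)q_A, so π_A = (111/2 - (1/4)q_A)q_A - 20q_A.
The leader's first-order condition 71/2 - (1/2)q_A = 0 yields q_A = 71.
Then q_B = (85 - (1/2)·71) = 99/2.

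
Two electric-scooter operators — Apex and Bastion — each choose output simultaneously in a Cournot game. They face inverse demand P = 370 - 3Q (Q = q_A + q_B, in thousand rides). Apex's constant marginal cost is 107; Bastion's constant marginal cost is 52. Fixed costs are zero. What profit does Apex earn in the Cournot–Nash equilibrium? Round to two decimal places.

1602.37

Apex's profit: π_A = (370 - 3Q)q_A - (107q_A). Setting ∂π_A/∂q_A = 0: 263 - 6q_A - 3(q_B) = 0.
Bastion's profit: π_B = (370 - 3Q)q_B - (52q_B). Setting ∂π_B/∂q_B = 0: 318 - 6q_B - 3(q_A) = 0.
Best responses: q_A = (263 - 3q_B)/6, q_B = (318 - 3q_A)/6.
Solving the pair: q_A = 208/9, q_B = 373/9.
Price P = 370 - 3·(581/9) = 529/3.
Apex's profit: (529/3 - 107)·(208/9) = 1602.3704.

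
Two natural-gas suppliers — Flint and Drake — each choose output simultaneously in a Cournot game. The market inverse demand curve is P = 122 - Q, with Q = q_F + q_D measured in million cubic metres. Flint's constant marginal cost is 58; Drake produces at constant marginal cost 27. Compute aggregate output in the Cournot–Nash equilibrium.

53

Flint's profit: π_F = (122 - Q)q_F - (58q_F). Setting ∂π_F/∂q_F = 0: 64 - 2q_F - (q_D) = 0.
Drake's profit: π_D = (122 - Q)q_D - (27q_D). Setting ∂π_D/∂q_D = 0: 95 - 2q_D - (q_F) = 0.
Best responses: q_F = (64 - q_D)/2, q_D = (95 - q_F)/2.
Substituting one into the other gives q_F = 11 and q_D = 42.
Total output Q = 11 + 42 = 53.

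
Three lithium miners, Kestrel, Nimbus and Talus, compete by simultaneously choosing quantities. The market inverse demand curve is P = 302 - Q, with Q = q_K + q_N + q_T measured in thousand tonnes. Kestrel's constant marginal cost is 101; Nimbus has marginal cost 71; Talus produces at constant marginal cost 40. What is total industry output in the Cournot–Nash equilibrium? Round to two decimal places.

173.50

Kestrel's profit: π_K = (302 - Q)q_K - (101q_K). Setting ∂π_K/∂q_K = 0: 201 - 2q_K - (q_N + q_T) = 0.
Nimbus's first-order condition: 231 - 2q_N - (q_K + q_T) = 0.
Talus's profit: π_T = (302 - Q)q_T - (40q_T). Setting ∂π_T/∂q_T = 0: 262 - 2q_T - (q_K + q_N) = 0.
Summing all 3 equations gives 694 − 4Q = 0, hence Q = 347/2.
Back-substituting: q_K = (201 − 347/2) = 55/2, q_N = (231 − 347/2) = 115/2, q_T = (262 − 347/2) = 177/2.
Total output Q = 55/2 + 115/2 + 177/2 = 347/2.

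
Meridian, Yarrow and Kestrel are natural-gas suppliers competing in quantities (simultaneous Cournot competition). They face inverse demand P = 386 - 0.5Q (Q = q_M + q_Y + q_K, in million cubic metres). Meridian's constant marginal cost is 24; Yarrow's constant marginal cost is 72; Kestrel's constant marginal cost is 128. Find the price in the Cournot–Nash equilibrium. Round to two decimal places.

152.50

Meridian's profit: π_M = (386 - 0.5Q)q_M - (24q_M). Setting ∂π_M/∂q_M = 0: 362 - q_M - (1/2)(q_Y + q_K) = 0.
Yarrow's first-order condition: 314 - q_Y - (1/2)(q_M + q_K) = 0.
Kestrel's first-order condition: 258 - q_K - (1/2)(q_M + q_Y) = 0.
Adding the 3 first-order conditions: 934 − 2Q = 0, so Q = 467.
Back-substituting: q_M = (362 − 467/2)/(1/2) = 257, q_Y = (314 − 467/2)/(1/2) = 161, q_K = (258 − 467/2)/(1/2) = 49.
Total output Q = 467, so price P = 386 - (1/2)·467 = 305/2.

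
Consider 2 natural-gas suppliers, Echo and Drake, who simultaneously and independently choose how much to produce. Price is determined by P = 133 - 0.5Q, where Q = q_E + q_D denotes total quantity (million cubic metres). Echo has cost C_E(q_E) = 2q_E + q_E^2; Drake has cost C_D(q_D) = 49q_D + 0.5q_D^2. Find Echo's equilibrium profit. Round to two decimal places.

Echo's profit: π_E = (133 - 0.5Q)q_E - (2q_E + q_E²). Setting ∂π_E/∂q_E = 0: 131 - 3q_E - (1/2)(q_D) = 0.
Drake's profit: π_D = (133 - 0.5Q)q_D - (49q_D + (1/2)q_D²). Setting ∂π_D/∂q_D = 0: 84 - 2q_D - (1/2)(q_E) = 0.
So q_E = (131 - (1/2)q_D)/3 and q_D = (84 - (1/2)q_E)/2.
Solving the pair: q_E = 880/23, q_D = 746/23.
Price P = 133 - (1/2)·(1626/23) = 97.6522.
Echo's profit: 97.6522·(880/23) - 2·(880/23) - (880/23)² = 2195.8412.

2195.84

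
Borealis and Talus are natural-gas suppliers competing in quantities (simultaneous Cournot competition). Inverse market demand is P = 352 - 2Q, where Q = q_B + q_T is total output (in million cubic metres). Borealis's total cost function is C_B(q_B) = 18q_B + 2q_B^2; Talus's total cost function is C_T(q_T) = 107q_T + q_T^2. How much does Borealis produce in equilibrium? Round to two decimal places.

34.41

Borealis's profit: π_B = (352 - 2Q)q_B - (18q_B + 2q_B²). Setting ∂π_B/∂q_B = 0: 334 - 8q_B - 2(q_T) = 0.
Talus's first-order condition: 245 - 6q_T - 2(q_B) = 0.
So q_B = (334 - 2q_T)/8 and q_T = (245 - 2q_B)/6.
Substituting one into the other gives q_B = 757/22 and q_T = 323/11.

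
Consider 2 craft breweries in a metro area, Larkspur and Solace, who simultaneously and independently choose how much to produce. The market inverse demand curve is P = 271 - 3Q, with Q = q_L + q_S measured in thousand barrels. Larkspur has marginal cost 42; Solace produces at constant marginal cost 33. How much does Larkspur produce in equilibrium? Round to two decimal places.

Larkspur's profit: π_L = (271 - 3Q)q_L - (42q_L). Setting ∂π_L/∂q_L = 0: 229 - 6q_L - 3(q_S) = 0.
Solace's profit: π_S = (271 - 3Q)q_S - (33q_S). Setting ∂π_S/∂q_S = 0: 238 - 6q_S - 3(q_L) = 0.
Rearranging gives the reaction functions q_L = (229 - 3q_S)/6 and q_S = (238 - 3q_L)/6.
Substituting one into the other gives q_L = 220/9 and q_S = 247/9.

24.44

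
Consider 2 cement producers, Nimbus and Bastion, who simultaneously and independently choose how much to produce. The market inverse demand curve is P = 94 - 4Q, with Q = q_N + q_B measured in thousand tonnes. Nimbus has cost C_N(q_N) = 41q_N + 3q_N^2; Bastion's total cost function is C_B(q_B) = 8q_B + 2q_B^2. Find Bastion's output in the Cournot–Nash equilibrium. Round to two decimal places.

Nimbus's profit: π_N = (94 - 4Q)q_N - (41q_N + 3q_N²). Setting ∂π_N/∂q_N = 0: 53 - 14q_N - 4(q_B) = 0.
Bastion's profit: π_B = (94 - 4Q)q_B - (8q_B + 2q_B²). Setting ∂π_B/∂q_B = 0: 86 - 12q_B - 4(q_N) = 0.
Rearranging gives the reaction functions q_N = (53 - 4q_B)/14 and q_B = (86 - 4q_N)/12.
Solving the pair: q_N = 73/38, q_B = 124/19.

6.53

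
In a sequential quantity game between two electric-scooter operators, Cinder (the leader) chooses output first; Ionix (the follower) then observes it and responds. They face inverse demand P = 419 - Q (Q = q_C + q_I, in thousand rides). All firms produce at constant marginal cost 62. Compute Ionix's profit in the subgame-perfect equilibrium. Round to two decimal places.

7965.56

Solve by backward induction. Given q_C, the follower Ionix maximises π_I = (419 - q_C - q_I)q_I - 62q_I.
Follower FOC: 357 - q_C - 2q_I = 0, so q_I(q_C) = (357 - q_C)/2.
Cinder substitutes q_I(q_C) into its own profit: π_C = q_C(419 - q_C - (357 - q_C)/2) - 62q_C = (481/2 - (1/2)q_C)q_C - 62q_C.
Leader FOC: 357/2 - q_C = 0, so q_C = 357/2.
Then q_I = (357 - 357/2)/2 = 357/4.
Price P = 419 - 1071/4 = 605/4.
Ionix's profit: (605/4 - 62)·(357/4) = 7965.5625.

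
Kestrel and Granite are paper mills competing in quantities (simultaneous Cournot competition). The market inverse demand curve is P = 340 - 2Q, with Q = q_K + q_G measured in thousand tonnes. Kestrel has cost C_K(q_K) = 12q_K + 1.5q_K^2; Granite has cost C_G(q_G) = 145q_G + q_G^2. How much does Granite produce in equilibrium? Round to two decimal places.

Kestrel's profit: π_K = (340 - 2Q)q_K - (12q_K + (3/2)q_K²). Setting ∂π_K/∂q_K = 0: 328 - 7q_K - 2(q_G) = 0.
Granite's profit: π_G = (340 - 2Q)q_G - (145q_G + q_G²). Setting ∂π_G/∂q_G = 0: 195 - 6q_G - 2(q_K) = 0.
Rearranging gives the reaction functions q_K = (328 - 2q_G)/7 and q_G = (195 - 2q_K)/6.
Solving the pair: q_K = 789/19, q_G = 709/38.

18.66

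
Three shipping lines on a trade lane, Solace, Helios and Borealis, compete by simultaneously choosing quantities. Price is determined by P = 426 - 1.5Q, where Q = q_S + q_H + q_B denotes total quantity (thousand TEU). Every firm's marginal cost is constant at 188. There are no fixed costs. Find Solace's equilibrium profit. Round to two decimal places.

2360.17

A representative firm's profit is π_i = q_i(426 - 1.5Q) - 188q_i.
Setting ∂π_i/∂q_i = 0 with rivals' quantities fixed: 238 - 3q_i - (3/2)·Σ_{j≠i} q_j = 0.
By symmetry each firm produces the same amount; substituting Σ_{j≠i} q_j = 2q_i yields q_i = 238/6 = 119/3.
Price P = 426 - (3/2)·119 = 495/2.
Solace's profit: (495/2 - 188)·(119/3) = 2360.1667.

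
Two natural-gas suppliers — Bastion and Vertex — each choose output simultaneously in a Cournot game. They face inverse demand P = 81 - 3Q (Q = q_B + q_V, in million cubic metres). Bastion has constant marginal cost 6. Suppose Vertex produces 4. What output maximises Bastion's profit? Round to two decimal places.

10.50

With the rival's output fixed at 4, Bastion's profit is π_B = (81 - 3·4 - 3q_B)q_B - (6q_B) = (69 - 3q_B)q_B - (6q_B).
∂π_B/∂q_B = 63 - 6q_B = 0, so q_B = 21/2.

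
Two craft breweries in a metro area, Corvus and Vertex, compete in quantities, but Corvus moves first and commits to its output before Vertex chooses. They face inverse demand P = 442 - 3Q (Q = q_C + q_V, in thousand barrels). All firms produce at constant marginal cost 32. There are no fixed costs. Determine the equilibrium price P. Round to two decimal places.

Solve by backward induction. Given q_C, the follower Vertex maximises π_V = (442 - 3q_C - 3q_V)q_V - 32q_V.
Setting the follower's marginal profit to zero, 410 - 3q_C - 6q_V = 0, i.e. q_V = (410 - 3q_C)/6.
Corvus substitutes q_V(q_C) into its own profit: π_C = q_C(442 - 3q_C - (410 - 3q_C)/2) - 32q_C = (237 - (3/2)q_C)q_C - 32q_C.
The leader's first-order condition 205 - 3q_C = 0 yields q_C = 205/3.
Then q_V = (410 - 3·(205/3))/6 = 205/6.
Total output Q = 205/2, so price P = 442 - 3·(205/2) = 269/2.

134.50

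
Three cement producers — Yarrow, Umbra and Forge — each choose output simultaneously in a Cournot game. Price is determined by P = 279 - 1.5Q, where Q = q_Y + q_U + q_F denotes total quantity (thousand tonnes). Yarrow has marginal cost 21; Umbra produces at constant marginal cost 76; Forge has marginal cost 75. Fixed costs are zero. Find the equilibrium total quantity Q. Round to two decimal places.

110.83

Yarrow's profit: π_Y = (279 - 1.5Q)q_Y - (21q_Y). Setting ∂π_Y/∂q_Y = 0: 258 - 3q_Y - (3/2)(q_U + q_F) = 0.
Umbra's first-order condition: 203 - 3q_U - (3/2)(q_Y + q_F) = 0.
Forge's first-order condition: 204 - 3q_F - (3/2)(q_Y + q_U) = 0.
Adding the 3 first-order conditions: 665 − 6Q = 0, so Q = 665/6.
Back-substituting: q_Y = (258 − 665/4)/(3/2) = 367/6, q_U = (203 − 665/4)/(3/2) = 49/2, q_F = (204 − 665/4)/(3/2) = 151/6.
Total output Q = 367/6 + 49/2 + 151/6 = 665/6.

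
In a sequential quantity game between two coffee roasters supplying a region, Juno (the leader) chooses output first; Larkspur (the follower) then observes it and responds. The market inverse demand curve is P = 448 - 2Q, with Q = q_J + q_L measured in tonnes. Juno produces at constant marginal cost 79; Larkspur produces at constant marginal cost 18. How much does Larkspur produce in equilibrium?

The follower Larkspur best-responds to any q_J: π_L = (448 - 2Q)q_L - 18q_L.
Follower FOC: 430 - 2q_J - 4q_L = 0, so q_L(q_J) = (430 - 2q_J)/4.
The leader anticipates this reaction. Substituting into P = 448 - 2Q gives P = 233 - q_J, so π_J = (233 - q_J)q_J - 79q_J.
The leader's first-order condition 154 - 2q_J = 0 yields q_J = 77.
Then q_L = (430 - 2·77)/4 = 69.

69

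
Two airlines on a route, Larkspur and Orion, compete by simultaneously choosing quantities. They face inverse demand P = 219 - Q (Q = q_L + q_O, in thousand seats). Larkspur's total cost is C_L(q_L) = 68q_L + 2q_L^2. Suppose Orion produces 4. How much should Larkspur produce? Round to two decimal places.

With the rival's output fixed at 4, Larkspur's profit is π_L = (219 - 4 - q_L)q_L - (68q_L + 2q_L²) = (215 - q_L)q_L - (68q_L + 2q_L²).
∂π_L/∂q_L = 147 - 6q_L = 0, so q_L = 49/2.

24.50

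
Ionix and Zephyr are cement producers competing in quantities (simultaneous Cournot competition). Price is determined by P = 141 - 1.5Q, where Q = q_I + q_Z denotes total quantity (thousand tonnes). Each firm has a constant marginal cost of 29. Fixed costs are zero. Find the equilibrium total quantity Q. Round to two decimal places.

Each firm earns π_i = (141 - 1.5Q)q_i - 29q_i.
First-order condition (treating rivals' output as given): 112 - 3q_i - (3/2)q_j = 0.
With identical firms every q_j equals q_i, so q_j = q_i and 112 = (9/2)q_i, giving q_i = 224/9.
Total output Q = 224/9 + 224/9 = 448/9.

49.78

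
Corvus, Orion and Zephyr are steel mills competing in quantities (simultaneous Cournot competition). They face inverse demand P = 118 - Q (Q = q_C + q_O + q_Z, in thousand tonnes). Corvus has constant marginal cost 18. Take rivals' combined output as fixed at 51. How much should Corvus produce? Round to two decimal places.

24.50

With rivals' combined output fixed at 51, Corvus's profit is π_C = (118 - 51 - q_C)q_C - (18q_C) = (67 - q_C)q_C - (18q_C).
∂π_C/∂q_C = 49 - 2q_C = 0, so q_C = 49/2.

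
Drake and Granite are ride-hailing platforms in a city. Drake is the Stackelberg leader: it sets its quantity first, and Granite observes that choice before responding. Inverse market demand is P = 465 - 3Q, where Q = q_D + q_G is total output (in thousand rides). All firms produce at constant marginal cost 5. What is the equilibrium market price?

120

Solve by backward induction. Given q_D, the follower Granite maximises π_G = (465 - 3q_D - 3q_G)q_G - 5q_G.
∂π_G/∂q_G = 460 - 3q_D - 6q_G = 0 gives the reaction function q_G = (460 - 3q_D)/6.
The leader anticipates this reaction. Substituting into P = 465 - 3Q gives P = 235 - (3/2)q_D, so π_D = (235 - (3/2)q_D)q_D - 5q_D.
Leader FOC: 230 - 3q_D = 0, so q_D = 230/3.
Then q_G = (460 - 3·(230/3))/6 = 115/3.
Total output Q = 115, so price P = 465 - 3·115 = 120.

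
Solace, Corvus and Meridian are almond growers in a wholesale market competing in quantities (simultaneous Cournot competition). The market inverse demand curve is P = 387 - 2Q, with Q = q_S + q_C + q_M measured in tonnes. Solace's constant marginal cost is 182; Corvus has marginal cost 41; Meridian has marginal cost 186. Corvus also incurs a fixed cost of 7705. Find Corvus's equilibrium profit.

4777

Solace's profit: π_S = (387 - 2Q)q_S - (182q_S). Setting ∂π_S/∂q_S = 0: 205 - 4q_S - 2(q_C + q_M) = 0.
Corvus's profit: π_C = (387 - 2Q)q_C - (41q_C). Setting ∂π_C/∂q_C = 0: 346 - 4q_C - 2(q_S + q_M) = 0.
Meridian's first-order condition: 201 - 4q_M - 2(q_S + q_C) = 0.
Summing all 3 equations gives 752 − 8Q = 0, hence Q = 94.
Back-substituting: q_S = (205 − 188)/2 = 17/2, q_C = (346 − 188)/2 = 79, q_M = (201 − 188)/2 = 13/2.
Price P = 387 - 2·94 = 199.
Corvus's profit: (199 - 41)·79 - 7705 = 4777.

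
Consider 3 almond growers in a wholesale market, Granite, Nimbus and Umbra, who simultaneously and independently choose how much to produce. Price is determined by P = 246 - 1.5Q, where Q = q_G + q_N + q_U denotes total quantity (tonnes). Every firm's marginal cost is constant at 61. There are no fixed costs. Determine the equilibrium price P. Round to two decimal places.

107.25

A representative firm's profit is π_i = q_i(246 - 1.5Q) - 61q_i.
Setting ∂π_i/∂q_i = 0 with rivals' quantities fixed: 185 - 3q_i - (3/2)·Σ_{j≠i} q_j = 0.
With identical firms every q_j equals q_i, so Σ_{j≠i} q_j = 2q_i and 185 = 6q_i, giving q_i = 185/6.
Total output Q = 185/2, so price P = 246 - (3/2)·(185/2) = 429/4.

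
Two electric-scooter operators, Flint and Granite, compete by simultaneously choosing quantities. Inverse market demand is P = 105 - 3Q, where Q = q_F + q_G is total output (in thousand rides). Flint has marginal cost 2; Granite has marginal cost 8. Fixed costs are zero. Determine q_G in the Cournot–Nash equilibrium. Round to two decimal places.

10.11

Flint's profit: π_F = (105 - 3Q)q_F - (2q_F). Setting ∂π_F/∂q_F = 0: 103 - 6q_F - 3(q_G) = 0.
Granite's profit: π_G = (105 - 3Q)q_G - (8q_G). Setting ∂π_G/∂q_G = 0: 97 - 6q_G - 3(q_F) = 0.
So q_F = (103 - 3q_G)/6 and q_G = (97 - 3q_F)/6.
Solving the pair: q_F = 109/9, q_G = 91/9.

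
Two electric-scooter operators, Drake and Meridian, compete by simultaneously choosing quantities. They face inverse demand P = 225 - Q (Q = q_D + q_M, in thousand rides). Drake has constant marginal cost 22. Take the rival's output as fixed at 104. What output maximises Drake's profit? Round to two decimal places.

49.50

With the rival's output fixed at 104, Drake's profit is π_D = (225 - 104 - q_D)q_D - (22q_D) = (121 - q_D)q_D - (22q_D).
∂π_D/∂q_D = 99 - 2q_D = 0, so q_D = 99/2.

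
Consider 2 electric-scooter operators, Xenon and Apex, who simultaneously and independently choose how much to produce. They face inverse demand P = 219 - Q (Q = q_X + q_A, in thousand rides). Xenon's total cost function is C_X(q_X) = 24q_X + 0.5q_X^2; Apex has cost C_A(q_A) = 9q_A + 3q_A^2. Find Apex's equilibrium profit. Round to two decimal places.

Xenon's profit: π_X = (219 - Q)q_X - (24q_X + (1/2)q_X²). Setting ∂π_X/∂q_X = 0: 195 - 3q_X - (q_A) = 0.
Apex's profit: π_A = (219 - Q)q_A - (9q_A + 3q_A²). Setting ∂π_A/∂q_A = 0: 210 - 8q_A - (q_X) = 0.
Best responses: q_X = (195 - q_A)/3, q_A = (210 - q_X)/8.
Substituting one into the other gives q_X = 1350/23 and q_A = 435/23.
Price P = 219 - 1785/23 = 141.3913.
Apex's profit: 141.3913·(435/23) - 9·(435/23) - 3(435/23)² = 1430.8129.

1430.81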